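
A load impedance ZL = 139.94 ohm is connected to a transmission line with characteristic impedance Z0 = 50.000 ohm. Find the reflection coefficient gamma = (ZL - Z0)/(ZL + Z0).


gamma = (139.94 - 50.000) / (139.94 + 50.000) = 0.4735

0.4735


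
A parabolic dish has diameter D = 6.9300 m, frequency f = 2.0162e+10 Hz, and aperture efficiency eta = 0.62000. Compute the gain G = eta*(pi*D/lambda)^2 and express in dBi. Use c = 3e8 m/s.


lambda = c / f = 3.0000e+08 / 2.0162e+10 = 0.01487948 m
G_linear = 0.62000 * (pi * 6.9300 / 0.01487948)^2 = 1.327341e+06
G_dBi = 10 * log10(1.327341e+06) = 61.23 dBi

61.23 dBi


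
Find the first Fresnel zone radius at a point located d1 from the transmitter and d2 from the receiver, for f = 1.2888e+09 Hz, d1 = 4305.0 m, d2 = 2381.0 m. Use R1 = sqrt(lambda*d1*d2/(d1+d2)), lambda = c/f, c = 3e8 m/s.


lambda = c / f = 3.0000e+08 / 1.2888e+09 = 0.2327747 m
R1 = sqrt(0.2327747 * 4305.0 * 2381.0 / (4305.0 + 2381.0)) = 18.89 m

18.89 m


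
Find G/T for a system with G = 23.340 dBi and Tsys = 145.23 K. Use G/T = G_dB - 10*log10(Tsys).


G/T = 23.340 - 10*log10(145.23) = 23.340 - 21.62056 = 1.719 dB/K

1.719 dB/K


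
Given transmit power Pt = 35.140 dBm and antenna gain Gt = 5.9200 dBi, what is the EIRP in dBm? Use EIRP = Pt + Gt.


EIRP = Pt + Gt = 35.140 + 5.9200 = 41.06 dBm

41.06 dBm


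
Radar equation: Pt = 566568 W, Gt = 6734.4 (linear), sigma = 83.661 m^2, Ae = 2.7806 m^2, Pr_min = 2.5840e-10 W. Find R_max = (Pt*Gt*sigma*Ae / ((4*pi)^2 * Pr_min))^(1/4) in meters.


R^4 = 566568*6734.4*83.661*2.7806 / ((4*pi)^2 * 2.5840e-10) = 2.175205e+19
R_max = 2.175205e+19^0.25 = 68293 m

68293 m


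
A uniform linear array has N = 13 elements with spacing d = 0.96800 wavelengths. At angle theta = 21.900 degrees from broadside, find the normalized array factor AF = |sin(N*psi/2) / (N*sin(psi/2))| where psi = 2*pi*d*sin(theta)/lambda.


psi = 2*pi*0.96800*sin(21.900 deg) = 2.268558 rad
AF = |sin(13*2.268558/2) / (13*sin(2.268558/2))| = 0.06965

0.06965


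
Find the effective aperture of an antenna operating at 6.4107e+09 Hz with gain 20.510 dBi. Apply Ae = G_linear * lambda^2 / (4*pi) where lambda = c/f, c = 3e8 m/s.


lambda = c / f = 3.0000e+08 / 6.4107e+09 = 0.04679676 m
G_linear = 10^(20.510/10) = 112.4605
Ae = G_linear * lambda^2 / (4*pi) = 112.4605 * 0.04679676^2 / (4*pi) = 0.01960 m^2

0.01960 m^2


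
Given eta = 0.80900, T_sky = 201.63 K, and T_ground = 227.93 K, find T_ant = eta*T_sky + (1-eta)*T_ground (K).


T_ant = 0.80900 * 201.63 + (1 - 0.80900) * 227.93 = 206.7 K

206.7 K


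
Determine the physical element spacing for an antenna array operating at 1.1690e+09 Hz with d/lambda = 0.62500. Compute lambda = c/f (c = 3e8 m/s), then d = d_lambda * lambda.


lambda = c / f = 3.0000e+08 / 1.1690e+09 = 0.2566296 m
d = 0.62500 * 0.2566296 = 0.1604 m

0.1604 m


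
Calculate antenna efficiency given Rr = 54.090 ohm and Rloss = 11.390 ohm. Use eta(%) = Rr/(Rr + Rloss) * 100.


eta = 54.090 / (54.090 + 11.390) * 100 = 82.61%

82.61%


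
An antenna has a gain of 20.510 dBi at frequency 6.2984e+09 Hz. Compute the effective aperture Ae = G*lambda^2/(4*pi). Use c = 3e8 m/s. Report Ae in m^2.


lambda = c / f = 3.0000e+08 / 6.2984e+09 = 0.04763114 m
G_linear = 10^(20.510/10) = 112.4605
Ae = G_linear * lambda^2 / (4*pi) = 112.4605 * 0.04763114^2 / (4*pi) = 0.02030 m^2

0.02030 m^2


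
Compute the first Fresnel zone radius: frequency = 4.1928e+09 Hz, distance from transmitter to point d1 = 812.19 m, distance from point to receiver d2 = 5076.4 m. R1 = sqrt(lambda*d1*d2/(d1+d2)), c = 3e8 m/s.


lambda = c / f = 3.0000e+08 / 4.1928e+09 = 0.07155123 m
R1 = sqrt(0.07155123 * 812.19 * 5076.4 / (812.19 + 5076.4)) = 7.078 m

7.078 m


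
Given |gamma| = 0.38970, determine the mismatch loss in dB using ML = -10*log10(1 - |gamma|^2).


ML = -10 * log10(1 - 0.38970^2) = -10 * log10(0.84813391) = 0.7154 dB

0.7154 dB


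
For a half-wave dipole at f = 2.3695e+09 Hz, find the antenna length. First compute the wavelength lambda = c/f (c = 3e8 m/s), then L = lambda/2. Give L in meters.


lambda = c / f = 3.0000e+08 / 2.3695e+09 = 0.1266090 m
L = lambda / 2 = 0.1266090 / 2 = 0.06330 m

0.06330 m


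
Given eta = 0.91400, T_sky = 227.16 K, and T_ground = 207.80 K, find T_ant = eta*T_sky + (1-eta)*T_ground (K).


T_ant = 0.91400 * 227.16 + (1 - 0.91400) * 207.80 = 225.5 K

225.5 K


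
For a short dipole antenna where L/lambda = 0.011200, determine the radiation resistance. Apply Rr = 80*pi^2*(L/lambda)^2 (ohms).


Rr = 80 * pi^2 * (0.011200)^2 = 80 * 9.869604 * 1.254400e-04 = 0.09904 ohm

0.09904 ohm


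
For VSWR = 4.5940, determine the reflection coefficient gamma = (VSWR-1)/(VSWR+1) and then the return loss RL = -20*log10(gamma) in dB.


gamma = (4.5940 - 1) / (4.5940 + 1) = 0.6424741
RL = -20 * log10(0.6424741) = 3.843 dB

3.843 dB


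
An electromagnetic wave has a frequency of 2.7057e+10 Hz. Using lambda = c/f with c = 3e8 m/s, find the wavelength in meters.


lambda = c / f = 3.0000e+08 / 2.7057e+10 = 0.01109 m

0.01109 m


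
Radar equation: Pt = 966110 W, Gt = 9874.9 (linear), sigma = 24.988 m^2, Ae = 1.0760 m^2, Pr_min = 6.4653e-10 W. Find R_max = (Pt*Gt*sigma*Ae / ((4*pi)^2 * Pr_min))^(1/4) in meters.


R^4 = 966110*9874.9*24.988*1.0760 / ((4*pi)^2 * 6.4653e-10) = 2.512434e+18
R_max = 2.512434e+18^0.25 = 39813 m

39813 m


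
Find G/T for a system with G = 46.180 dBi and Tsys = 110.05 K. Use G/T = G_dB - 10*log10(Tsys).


G/T = 46.180 - 10*log10(110.05) = 46.180 - 20.41590 = 25.76 dB/K

25.76 dB/K


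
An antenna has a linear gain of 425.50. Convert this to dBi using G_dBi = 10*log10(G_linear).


G_dBi = 10 * log10(425.50) = 26.29 dBi

26.29 dBi


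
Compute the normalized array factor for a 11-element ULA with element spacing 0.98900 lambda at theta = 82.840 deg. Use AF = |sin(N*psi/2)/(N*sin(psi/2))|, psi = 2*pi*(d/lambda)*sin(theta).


psi = 2*pi*0.98900*sin(82.840 deg) = 6.165613 rad
AF = |sin(11*6.165613/2) / (11*sin(6.165613/2))| = 0.9323

0.9323


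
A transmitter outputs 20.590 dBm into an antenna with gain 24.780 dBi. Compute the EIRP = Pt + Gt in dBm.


EIRP = Pt + Gt = 20.590 + 24.780 = 45.37 dBm

45.37 dBm


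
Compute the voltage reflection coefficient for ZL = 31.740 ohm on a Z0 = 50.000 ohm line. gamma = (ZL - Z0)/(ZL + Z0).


gamma = (31.740 - 50.000) / (31.740 + 50.000) = -0.2234

-0.2234


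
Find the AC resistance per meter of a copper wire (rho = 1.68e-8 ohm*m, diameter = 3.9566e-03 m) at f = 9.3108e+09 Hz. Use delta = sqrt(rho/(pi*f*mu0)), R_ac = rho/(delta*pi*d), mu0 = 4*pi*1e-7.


delta = sqrt(1.68e-8 / (pi * 9.3108e+09 * 4*pi*1e-7)) = 6.760538e-07 m
R_ac = 1.68e-8 / (6.760538e-07 * pi * 3.9566e-03) = 1.999 ohm/m

1.999 ohm/m


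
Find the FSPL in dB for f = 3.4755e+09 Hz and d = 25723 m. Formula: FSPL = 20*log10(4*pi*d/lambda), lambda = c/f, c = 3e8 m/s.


lambda = c / f = 3.0000e+08 / 3.4755e+09 = 0.08631852 m
FSPL = 20 * log10(4*pi*25723/0.08631852) = 131.5 dB

131.5 dB


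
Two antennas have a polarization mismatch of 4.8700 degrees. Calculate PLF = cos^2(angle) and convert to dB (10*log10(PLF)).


PLF_linear = cos^2(4.8700 deg) = 0.9927928
PLF_dB = 10 * log10(0.9927928) = -0.03141 dB

-0.03141 dB


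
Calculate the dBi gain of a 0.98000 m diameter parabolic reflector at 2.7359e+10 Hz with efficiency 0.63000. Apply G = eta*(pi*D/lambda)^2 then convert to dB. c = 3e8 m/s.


lambda = c / f = 3.0000e+08 / 2.7359e+10 = 0.01096531 m
G_linear = 0.63000 * (pi * 0.98000 / 0.01096531)^2 = 49665.02
G_dBi = 10 * log10(49665.02) = 46.96 dBi

46.96 dBi


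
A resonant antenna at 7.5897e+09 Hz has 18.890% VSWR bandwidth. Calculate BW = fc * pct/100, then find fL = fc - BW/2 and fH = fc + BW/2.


BW = 7.5897e+09 * 18.890/100 = 1.433694e+09 Hz
fL = 7.5897e+09 - 1.433694e+09/2 = 6.873e+09 Hz
fH = 7.5897e+09 + 1.433694e+09/2 = 8.307e+09 Hz

BW=1.434e+09 Hz, fL=6.873e+09 Hz, fH=8.307e+09 Hz


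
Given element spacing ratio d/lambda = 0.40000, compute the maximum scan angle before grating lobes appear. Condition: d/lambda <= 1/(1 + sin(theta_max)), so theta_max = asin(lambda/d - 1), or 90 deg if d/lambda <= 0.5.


lambda/d - 1 = 1/0.40000 - 1 = 1.500000 >= 1
d/lambda <= 0.5, so the array can scan to endfire without grating lobes: theta_max = 90 deg

90 deg


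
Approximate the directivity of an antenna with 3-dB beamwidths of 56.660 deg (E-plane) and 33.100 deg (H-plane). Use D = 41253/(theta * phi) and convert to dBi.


D_linear = 41253 / (56.660 * 33.100) = 21.99637
D_dBi = 10 * log10(21.99637) = 13.42 dBi

13.42 dBi


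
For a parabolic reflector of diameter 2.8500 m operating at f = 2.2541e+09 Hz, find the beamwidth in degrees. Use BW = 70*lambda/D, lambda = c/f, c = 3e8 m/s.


lambda = c / f = 3.0000e+08 / 2.2541e+09 = 0.1330908 m
BW = 70 * 0.1330908 / 2.8500 = 3.269 deg

3.269 deg


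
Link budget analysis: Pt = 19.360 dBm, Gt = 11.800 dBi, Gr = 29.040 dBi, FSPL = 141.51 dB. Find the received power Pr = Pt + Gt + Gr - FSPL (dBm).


Pr = 19.360 + 11.800 + 29.040 - 141.51 = -81.31 dBm

-81.31 dBm


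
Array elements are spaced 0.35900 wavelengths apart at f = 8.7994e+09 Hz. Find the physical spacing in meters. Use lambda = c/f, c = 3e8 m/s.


lambda = c / f = 3.0000e+08 / 8.7994e+09 = 0.03409323 m
d = 0.35900 * 0.03409323 = 0.01224 m

0.01224 m


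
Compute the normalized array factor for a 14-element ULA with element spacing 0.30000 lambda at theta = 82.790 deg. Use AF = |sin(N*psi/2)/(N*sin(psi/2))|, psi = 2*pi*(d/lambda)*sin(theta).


psi = 2*pi*0.30000*sin(82.790 deg) = 1.870051 rad
AF = |sin(14*1.870051/2) / (14*sin(1.870051/2))| = 0.04442

0.04442


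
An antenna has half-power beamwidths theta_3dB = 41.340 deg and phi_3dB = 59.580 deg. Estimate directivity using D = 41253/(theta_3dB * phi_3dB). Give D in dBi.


D_linear = 41253 / (41.340 * 59.580) = 16.74883
D_dBi = 10 * log10(16.74883) = 12.24 dBi

12.24 dBi


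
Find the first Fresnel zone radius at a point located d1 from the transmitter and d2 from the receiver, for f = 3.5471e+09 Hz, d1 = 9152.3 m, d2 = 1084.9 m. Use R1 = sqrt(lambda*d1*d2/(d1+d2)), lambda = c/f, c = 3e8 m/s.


lambda = c / f = 3.0000e+08 / 3.5471e+09 = 0.08457613 m
R1 = sqrt(0.08457613 * 9152.3 * 1084.9 / (9152.3 + 1084.9)) = 9.057 m

9.057 m


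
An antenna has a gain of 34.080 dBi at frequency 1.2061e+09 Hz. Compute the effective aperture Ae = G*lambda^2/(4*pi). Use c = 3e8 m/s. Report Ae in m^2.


lambda = c / f = 3.0000e+08 / 1.2061e+09 = 0.2487356 m
G_linear = 10^(34.080/10) = 2558.586
Ae = G_linear * lambda^2 / (4*pi) = 2558.586 * 0.2487356^2 / (4*pi) = 12.60 m^2

12.60 m^2


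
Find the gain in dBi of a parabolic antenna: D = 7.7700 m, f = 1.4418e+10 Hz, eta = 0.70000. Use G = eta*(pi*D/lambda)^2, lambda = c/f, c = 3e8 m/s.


lambda = c / f = 3.0000e+08 / 1.4418e+10 = 0.02080732 m
G_linear = 0.70000 * (pi * 7.7700 / 0.02080732)^2 = 963402.0
G_dBi = 10 * log10(963402.0) = 59.84 dBi

59.84 dBi


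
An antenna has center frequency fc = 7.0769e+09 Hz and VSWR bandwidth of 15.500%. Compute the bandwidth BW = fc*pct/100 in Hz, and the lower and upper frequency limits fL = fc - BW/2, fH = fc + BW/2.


BW = 7.0769e+09 * 15.500/100 = 1.096920e+09 Hz
fL = 7.0769e+09 - 1.096920e+09/2 = 6.528e+09 Hz
fH = 7.0769e+09 + 1.096920e+09/2 = 7.625e+09 Hz

BW=1.097e+09 Hz, fL=6.528e+09 Hz, fH=7.625e+09 Hz


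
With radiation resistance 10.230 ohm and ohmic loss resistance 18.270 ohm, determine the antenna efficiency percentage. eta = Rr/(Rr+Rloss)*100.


eta = 10.230 / (10.230 + 18.270) * 100 = 35.89%

35.89%


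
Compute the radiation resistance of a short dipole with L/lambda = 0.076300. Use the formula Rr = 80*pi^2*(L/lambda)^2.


Rr = 80 * pi^2 * (0.076300)^2 = 80 * 9.869604 * 5.821690e-03 = 4.597 ohm

4.597 ohm


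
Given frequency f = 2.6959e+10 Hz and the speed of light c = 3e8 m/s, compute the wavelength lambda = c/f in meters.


lambda = c / f = 3.0000e+08 / 2.6959e+10 = 0.01113 m

0.01113 m


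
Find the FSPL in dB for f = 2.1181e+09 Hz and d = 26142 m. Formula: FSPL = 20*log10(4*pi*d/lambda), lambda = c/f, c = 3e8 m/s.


lambda = c / f = 3.0000e+08 / 2.1181e+09 = 0.1416364 m
FSPL = 20 * log10(4*pi*26142/0.1416364) = 127.3 dB

127.3 dB


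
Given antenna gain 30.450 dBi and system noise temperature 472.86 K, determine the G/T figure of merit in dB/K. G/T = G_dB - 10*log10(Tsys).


G/T = 30.450 - 10*log10(472.86) = 30.450 - 26.74733 = 3.703 dB/K

3.703 dB/K


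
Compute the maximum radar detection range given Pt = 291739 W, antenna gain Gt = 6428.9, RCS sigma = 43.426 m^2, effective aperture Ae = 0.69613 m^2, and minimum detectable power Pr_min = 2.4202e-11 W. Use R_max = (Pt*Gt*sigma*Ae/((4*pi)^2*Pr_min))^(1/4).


R^4 = 291739*6428.9*43.426*0.69613 / ((4*pi)^2 * 2.4202e-11) = 1.483544e+19
R_max = 1.483544e+19^0.25 = 62062 m

62062 m


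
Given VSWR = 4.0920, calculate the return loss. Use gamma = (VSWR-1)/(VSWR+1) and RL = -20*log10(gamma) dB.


gamma = (4.0920 - 1) / (4.0920 + 1) = 0.6072270
RL = -20 * log10(0.6072270) = 4.333 dB

4.333 dB


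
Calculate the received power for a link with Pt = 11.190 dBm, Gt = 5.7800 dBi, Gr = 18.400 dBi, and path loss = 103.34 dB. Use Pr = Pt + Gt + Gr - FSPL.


Pr = 11.190 + 5.7800 + 18.400 - 103.34 = -67.97 dBm

-67.97 dBm


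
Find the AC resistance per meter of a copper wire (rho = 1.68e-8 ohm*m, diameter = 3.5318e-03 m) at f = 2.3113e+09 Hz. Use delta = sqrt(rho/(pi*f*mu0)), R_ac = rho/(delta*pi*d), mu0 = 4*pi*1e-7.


delta = sqrt(1.68e-8 / (pi * 2.3113e+09 * 4*pi*1e-7)) = 1.356896e-06 m
R_ac = 1.68e-8 / (1.356896e-06 * pi * 3.5318e-03) = 1.116 ohm/m

1.116 ohm/m


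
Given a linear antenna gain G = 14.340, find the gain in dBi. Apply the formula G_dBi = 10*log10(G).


G_dBi = 10 * log10(14.340) = 11.57 dBi

11.57 dBi


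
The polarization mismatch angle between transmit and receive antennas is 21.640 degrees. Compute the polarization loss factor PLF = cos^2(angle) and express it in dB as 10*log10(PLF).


PLF_linear = cos^2(21.640 deg) = 0.8640061
PLF_dB = 10 * log10(0.8640061) = -0.6348 dB

-0.6348 dB


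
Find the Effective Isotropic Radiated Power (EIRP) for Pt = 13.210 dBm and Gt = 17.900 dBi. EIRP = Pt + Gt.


EIRP = Pt + Gt = 13.210 + 17.900 = 31.11 dBm

31.11 dBm


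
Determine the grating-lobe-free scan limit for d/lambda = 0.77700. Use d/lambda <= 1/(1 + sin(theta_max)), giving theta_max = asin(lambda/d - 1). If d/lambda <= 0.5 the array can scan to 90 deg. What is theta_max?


lambda/d - 1 = 1/0.77700 - 1 = 0.2870013
theta_max = asin(0.2870013) = 16.68 deg

16.68 deg


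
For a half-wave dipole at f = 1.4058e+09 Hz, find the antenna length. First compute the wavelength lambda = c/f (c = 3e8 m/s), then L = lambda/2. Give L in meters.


lambda = c / f = 3.0000e+08 / 1.4058e+09 = 0.2134016 m
L = lambda / 2 = 0.2134016 / 2 = 0.1067 m

0.1067 m


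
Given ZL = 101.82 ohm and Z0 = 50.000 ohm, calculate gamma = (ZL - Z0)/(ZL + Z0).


gamma = (101.82 - 50.000) / (101.82 + 50.000) = 0.3413

0.3413


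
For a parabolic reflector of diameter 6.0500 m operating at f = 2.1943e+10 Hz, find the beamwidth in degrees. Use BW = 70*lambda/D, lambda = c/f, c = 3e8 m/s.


lambda = c / f = 3.0000e+08 / 2.1943e+10 = 0.01367179 m
BW = 70 * 0.01367179 / 6.0500 = 0.1582 deg

0.1582 deg


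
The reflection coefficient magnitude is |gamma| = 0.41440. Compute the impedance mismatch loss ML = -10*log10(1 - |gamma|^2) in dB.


ML = -10 * log10(1 - 0.41440^2) = -10 * log10(0.82827264) = 0.8183 dB

0.8183 dB


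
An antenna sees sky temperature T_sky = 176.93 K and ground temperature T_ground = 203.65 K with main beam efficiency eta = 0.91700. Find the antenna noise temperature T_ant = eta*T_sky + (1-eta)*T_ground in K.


T_ant = 0.91700 * 176.93 + (1 - 0.91700) * 203.65 = 179.1 K

179.1 K


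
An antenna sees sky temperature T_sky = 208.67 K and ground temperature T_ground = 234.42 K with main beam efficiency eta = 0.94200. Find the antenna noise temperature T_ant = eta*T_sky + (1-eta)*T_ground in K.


T_ant = 0.94200 * 208.67 + (1 - 0.94200) * 234.42 = 210.2 K

210.2 K


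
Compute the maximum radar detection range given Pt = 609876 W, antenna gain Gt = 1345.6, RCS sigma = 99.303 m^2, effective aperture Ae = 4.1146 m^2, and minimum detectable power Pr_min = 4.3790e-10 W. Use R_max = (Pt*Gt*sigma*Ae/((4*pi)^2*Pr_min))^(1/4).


R^4 = 609876*1345.6*99.303*4.1146 / ((4*pi)^2 * 4.3790e-10) = 4.849007e+18
R_max = 4.849007e+18^0.25 = 46926 m

46926 m


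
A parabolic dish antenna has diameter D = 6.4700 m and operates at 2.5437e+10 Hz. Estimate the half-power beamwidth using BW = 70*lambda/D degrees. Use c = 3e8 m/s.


lambda = c / f = 3.0000e+08 / 2.5437e+10 = 0.01179384 m
BW = 70 * 0.01179384 / 6.4700 = 0.1276 deg

0.1276 deg


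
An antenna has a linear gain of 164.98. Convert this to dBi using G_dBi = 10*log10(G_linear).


G_dBi = 10 * log10(164.98) = 22.17 dBi

22.17 dBi


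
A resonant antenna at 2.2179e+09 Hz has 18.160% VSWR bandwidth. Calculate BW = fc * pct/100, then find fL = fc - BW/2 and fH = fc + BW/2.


BW = 2.2179e+09 * 18.160/100 = 4.027706e+08 Hz
fL = 2.2179e+09 - 4.027706e+08/2 = 2.017e+09 Hz
fH = 2.2179e+09 + 4.027706e+08/2 = 2.419e+09 Hz

BW=4.028e+08 Hz, fL=2.017e+09 Hz, fH=2.419e+09 Hz


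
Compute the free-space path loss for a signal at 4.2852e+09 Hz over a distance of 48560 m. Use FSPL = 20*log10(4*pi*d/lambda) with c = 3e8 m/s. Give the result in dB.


lambda = c / f = 3.0000e+08 / 4.2852e+09 = 0.07000840 m
FSPL = 20 * log10(4*pi*48560/0.07000840) = 138.8 dB

138.8 dB


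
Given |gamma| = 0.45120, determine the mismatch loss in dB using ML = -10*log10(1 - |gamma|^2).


ML = -10 * log10(1 - 0.45120^2) = -10 * log10(0.79641856) = 0.9886 dB

0.9886 dB


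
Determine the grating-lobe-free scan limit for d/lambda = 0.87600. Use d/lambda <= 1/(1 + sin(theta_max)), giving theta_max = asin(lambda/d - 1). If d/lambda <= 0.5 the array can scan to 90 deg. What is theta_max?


lambda/d - 1 = 1/0.87600 - 1 = 0.1415525
theta_max = asin(0.1415525) = 8.138 deg

8.138 deg


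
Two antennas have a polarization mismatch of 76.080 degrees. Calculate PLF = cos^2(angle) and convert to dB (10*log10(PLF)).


PLF_linear = cos^2(76.080 deg) = 0.05787242
PLF_dB = 10 * log10(0.05787242) = -12.38 dB

-12.38 dB


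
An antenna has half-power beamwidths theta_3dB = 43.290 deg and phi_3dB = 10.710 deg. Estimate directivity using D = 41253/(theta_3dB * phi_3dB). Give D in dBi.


D_linear = 41253 / (43.290 * 10.710) = 88.97715
D_dBi = 10 * log10(88.97715) = 19.49 dBi

19.49 dBi


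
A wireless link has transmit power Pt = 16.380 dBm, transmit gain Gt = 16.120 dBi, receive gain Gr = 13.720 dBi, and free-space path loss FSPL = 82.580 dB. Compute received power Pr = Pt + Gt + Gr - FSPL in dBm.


Pr = 16.380 + 16.120 + 13.720 - 82.580 = -36.36 dBm

-36.36 dBm


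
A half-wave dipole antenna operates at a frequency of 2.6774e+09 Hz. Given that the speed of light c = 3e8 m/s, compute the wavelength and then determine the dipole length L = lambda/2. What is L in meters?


lambda = c / f = 3.0000e+08 / 2.6774e+09 = 0.1120490 m
L = lambda / 2 = 0.1120490 / 2 = 0.05602 m

0.05602 m


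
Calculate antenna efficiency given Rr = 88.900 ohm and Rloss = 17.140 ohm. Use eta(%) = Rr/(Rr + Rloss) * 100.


eta = 88.900 / (88.900 + 17.140) * 100 = 83.84%

83.84%


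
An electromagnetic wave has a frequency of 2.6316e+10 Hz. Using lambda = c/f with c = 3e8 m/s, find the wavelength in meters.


lambda = c / f = 3.0000e+08 / 2.6316e+10 = 0.01140 m

0.01140 m


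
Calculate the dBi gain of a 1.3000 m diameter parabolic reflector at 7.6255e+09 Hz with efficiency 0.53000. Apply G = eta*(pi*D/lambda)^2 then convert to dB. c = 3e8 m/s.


lambda = c / f = 3.0000e+08 / 7.6255e+09 = 0.03934168 m
G_linear = 0.53000 * (pi * 1.3000 / 0.03934168)^2 = 5711.583
G_dBi = 10 * log10(5711.583) = 37.57 dBi

37.57 dBi


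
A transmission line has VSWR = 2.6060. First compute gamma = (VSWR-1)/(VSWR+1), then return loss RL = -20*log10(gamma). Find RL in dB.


gamma = (2.6060 - 1) / (2.6060 + 1) = 0.4453688
RL = -20 * log10(0.4453688) = 7.026 dB

7.026 dB


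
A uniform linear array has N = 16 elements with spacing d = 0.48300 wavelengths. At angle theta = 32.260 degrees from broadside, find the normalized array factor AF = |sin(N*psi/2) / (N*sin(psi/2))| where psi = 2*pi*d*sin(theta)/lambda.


psi = 2*pi*0.48300*sin(32.260 deg) = 1.619850 rad
AF = |sin(16*1.619850/2) / (16*sin(1.619850/2))| = 0.03300

0.03300


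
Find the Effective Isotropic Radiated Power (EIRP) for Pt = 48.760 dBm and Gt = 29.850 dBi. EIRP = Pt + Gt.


EIRP = Pt + Gt = 48.760 + 29.850 = 78.61 dBm

78.61 dBm


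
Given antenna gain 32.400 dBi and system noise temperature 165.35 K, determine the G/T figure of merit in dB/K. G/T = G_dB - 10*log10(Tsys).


G/T = 32.400 - 10*log10(165.35) = 32.400 - 22.18404 = 10.22 dB/K

10.22 dB/K


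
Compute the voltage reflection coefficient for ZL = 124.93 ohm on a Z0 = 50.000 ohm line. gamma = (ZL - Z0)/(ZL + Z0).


gamma = (124.93 - 50.000) / (124.93 + 50.000) = 0.4283

0.4283


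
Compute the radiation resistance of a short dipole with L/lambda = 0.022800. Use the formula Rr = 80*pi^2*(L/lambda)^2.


Rr = 80 * pi^2 * (0.022800)^2 = 80 * 9.869604 * 5.198400e-04 = 0.4104 ohm

0.4104 ohm


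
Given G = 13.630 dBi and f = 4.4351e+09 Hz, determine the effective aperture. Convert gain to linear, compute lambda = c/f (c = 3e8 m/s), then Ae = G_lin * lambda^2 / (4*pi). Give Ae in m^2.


lambda = c / f = 3.0000e+08 / 4.4351e+09 = 0.06764222 m
G_linear = 10^(13.630/10) = 23.06747
Ae = G_linear * lambda^2 / (4*pi) = 23.06747 * 0.06764222^2 / (4*pi) = 8.399e-03 m^2

8.399e-03 m^2


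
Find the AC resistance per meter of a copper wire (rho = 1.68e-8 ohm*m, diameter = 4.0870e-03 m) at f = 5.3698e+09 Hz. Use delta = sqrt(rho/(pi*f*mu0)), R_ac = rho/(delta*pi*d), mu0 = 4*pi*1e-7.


delta = sqrt(1.68e-8 / (pi * 5.3698e+09 * 4*pi*1e-7)) = 8.902167e-07 m
R_ac = 1.68e-8 / (8.902167e-07 * pi * 4.0870e-03) = 1.470 ohm/m

1.470 ohm/m


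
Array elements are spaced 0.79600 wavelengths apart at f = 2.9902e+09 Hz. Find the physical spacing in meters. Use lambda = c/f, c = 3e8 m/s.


lambda = c / f = 3.0000e+08 / 2.9902e+09 = 0.1003277 m
d = 0.79600 * 0.1003277 = 0.07986 m

0.07986 m


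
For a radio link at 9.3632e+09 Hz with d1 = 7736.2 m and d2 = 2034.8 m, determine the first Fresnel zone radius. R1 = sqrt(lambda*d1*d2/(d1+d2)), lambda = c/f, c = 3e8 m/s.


lambda = c / f = 3.0000e+08 / 9.3632e+09 = 0.03204033 m
R1 = sqrt(0.03204033 * 7736.2 * 2034.8 / (7736.2 + 2034.8)) = 7.185 m

7.185 m


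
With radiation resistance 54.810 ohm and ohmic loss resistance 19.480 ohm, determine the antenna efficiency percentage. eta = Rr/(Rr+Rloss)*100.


eta = 54.810 / (54.810 + 19.480) * 100 = 73.78%

73.78%


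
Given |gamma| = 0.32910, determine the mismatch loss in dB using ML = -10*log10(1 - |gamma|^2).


ML = -10 * log10(1 - 0.32910^2) = -10 * log10(0.89169319) = 0.4978 dB

0.4978 dB


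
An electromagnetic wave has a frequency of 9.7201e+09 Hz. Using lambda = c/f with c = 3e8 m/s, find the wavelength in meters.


lambda = c / f = 3.0000e+08 / 9.7201e+09 = 0.03086 m

0.03086 m


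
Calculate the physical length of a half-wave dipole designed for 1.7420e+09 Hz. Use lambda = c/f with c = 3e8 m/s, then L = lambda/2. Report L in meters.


lambda = c / f = 3.0000e+08 / 1.7420e+09 = 0.1722158 m
L = lambda / 2 = 0.1722158 / 2 = 0.08611 m

0.08611 m


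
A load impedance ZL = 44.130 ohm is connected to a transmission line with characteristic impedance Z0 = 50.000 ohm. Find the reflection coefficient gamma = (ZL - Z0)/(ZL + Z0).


gamma = (44.130 - 50.000) / (44.130 + 50.000) = -0.06236

-0.06236


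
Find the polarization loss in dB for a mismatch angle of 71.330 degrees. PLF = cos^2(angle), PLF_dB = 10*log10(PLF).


PLF_linear = cos^2(71.330 deg) = 0.1024749
PLF_dB = 10 * log10(0.1024749) = -9.894 dB

-9.894 dB


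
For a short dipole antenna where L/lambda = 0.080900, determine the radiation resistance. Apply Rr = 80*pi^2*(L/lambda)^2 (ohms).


Rr = 80 * pi^2 * (0.080900)^2 = 80 * 9.869604 * 6.544810e-03 = 5.168 ohm

5.168 ohm


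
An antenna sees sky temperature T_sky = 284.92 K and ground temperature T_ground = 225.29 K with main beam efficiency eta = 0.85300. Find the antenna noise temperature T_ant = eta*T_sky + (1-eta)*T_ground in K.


T_ant = 0.85300 * 284.92 + (1 - 0.85300) * 225.29 = 276.2 K

276.2 K


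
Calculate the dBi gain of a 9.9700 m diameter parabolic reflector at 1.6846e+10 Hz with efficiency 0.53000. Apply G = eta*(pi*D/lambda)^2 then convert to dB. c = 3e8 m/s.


lambda = c / f = 3.0000e+08 / 1.6846e+10 = 0.01780838 m
G_linear = 0.53000 * (pi * 9.9700 / 0.01780838)^2 = 1.639521e+06
G_dBi = 10 * log10(1.639521e+06) = 62.15 dBi

62.15 dBi


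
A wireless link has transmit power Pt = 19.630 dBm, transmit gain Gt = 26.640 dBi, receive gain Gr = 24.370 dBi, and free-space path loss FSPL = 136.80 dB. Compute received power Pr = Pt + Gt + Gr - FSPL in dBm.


Pr = 19.630 + 26.640 + 24.370 - 136.80 = -66.16 dBm

-66.16 dBm


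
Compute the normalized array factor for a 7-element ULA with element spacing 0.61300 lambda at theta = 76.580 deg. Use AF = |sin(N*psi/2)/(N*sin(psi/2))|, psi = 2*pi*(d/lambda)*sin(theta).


psi = 2*pi*0.61300*sin(76.580 deg) = 3.746425 rad
AF = |sin(7*3.746425/2) / (7*sin(3.746425/2))| = 0.07772

0.07772


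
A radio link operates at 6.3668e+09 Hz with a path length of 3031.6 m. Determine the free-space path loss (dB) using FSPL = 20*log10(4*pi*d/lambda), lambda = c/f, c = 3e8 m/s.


lambda = c / f = 3.0000e+08 / 6.3668e+09 = 0.04711943 m
FSPL = 20 * log10(4*pi*3031.6/0.04711943) = 118.2 dB

118.2 dB


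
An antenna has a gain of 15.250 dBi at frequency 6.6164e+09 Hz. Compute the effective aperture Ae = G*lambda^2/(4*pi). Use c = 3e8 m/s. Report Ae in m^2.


lambda = c / f = 3.0000e+08 / 6.6164e+09 = 0.04534188 m
G_linear = 10^(15.250/10) = 33.49654
Ae = G_linear * lambda^2 / (4*pi) = 33.49654 * 0.04534188^2 / (4*pi) = 5.480e-03 m^2

5.480e-03 m^2


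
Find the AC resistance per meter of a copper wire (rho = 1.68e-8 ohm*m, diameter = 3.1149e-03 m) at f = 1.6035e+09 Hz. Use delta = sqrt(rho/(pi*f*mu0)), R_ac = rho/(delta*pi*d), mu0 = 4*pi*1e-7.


delta = sqrt(1.68e-8 / (pi * 1.6035e+09 * 4*pi*1e-7)) = 1.629072e-06 m
R_ac = 1.68e-8 / (1.629072e-06 * pi * 3.1149e-03) = 1.054 ohm/m

1.054 ohm/m


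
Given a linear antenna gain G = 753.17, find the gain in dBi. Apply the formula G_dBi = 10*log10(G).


G_dBi = 10 * log10(753.17) = 28.77 dBi

28.77 dBi


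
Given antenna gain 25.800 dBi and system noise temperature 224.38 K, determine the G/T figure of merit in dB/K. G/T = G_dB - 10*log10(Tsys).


G/T = 25.800 - 10*log10(224.38) = 25.800 - 23.50984 = 2.290 dB/K

2.290 dB/K


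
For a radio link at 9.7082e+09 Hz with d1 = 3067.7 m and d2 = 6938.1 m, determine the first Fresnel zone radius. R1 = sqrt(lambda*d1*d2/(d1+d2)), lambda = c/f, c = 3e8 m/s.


lambda = c / f = 3.0000e+08 / 9.7082e+09 = 0.03090171 m
R1 = sqrt(0.03090171 * 3067.7 * 6938.1 / (3067.7 + 6938.1)) = 8.108 m

8.108 m


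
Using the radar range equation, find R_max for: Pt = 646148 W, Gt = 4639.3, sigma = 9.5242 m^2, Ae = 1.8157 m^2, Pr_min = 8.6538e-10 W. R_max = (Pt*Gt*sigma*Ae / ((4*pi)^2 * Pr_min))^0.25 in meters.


R^4 = 646148*4639.3*9.5242*1.8157 / ((4*pi)^2 * 8.6538e-10) = 3.793416e+17
R_max = 3.793416e+17^0.25 = 24817 m

24817 m


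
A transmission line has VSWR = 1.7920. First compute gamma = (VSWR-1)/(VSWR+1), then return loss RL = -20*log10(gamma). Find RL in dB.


gamma = (1.7920 - 1) / (1.7920 + 1) = 0.2836676
RL = -20 * log10(0.2836676) = 10.94 dB

10.94 dB


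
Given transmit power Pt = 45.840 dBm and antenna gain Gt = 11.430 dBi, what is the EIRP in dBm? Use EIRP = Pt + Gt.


EIRP = Pt + Gt = 45.840 + 11.430 = 57.27 dBm

57.27 dBm


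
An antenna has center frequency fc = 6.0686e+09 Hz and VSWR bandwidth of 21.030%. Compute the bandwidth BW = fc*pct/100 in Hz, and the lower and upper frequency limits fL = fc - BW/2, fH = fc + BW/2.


BW = 6.0686e+09 * 21.030/100 = 1.276227e+09 Hz
fL = 6.0686e+09 - 1.276227e+09/2 = 5.430e+09 Hz
fH = 6.0686e+09 + 1.276227e+09/2 = 6.707e+09 Hz

BW=1.276e+09 Hz, fL=5.430e+09 Hz, fH=6.707e+09 Hz


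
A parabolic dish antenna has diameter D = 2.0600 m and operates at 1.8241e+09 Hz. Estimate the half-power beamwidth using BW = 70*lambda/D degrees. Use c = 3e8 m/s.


lambda = c / f = 3.0000e+08 / 1.8241e+09 = 0.1644647 m
BW = 70 * 0.1644647 / 2.0600 = 5.589 deg

5.589 deg


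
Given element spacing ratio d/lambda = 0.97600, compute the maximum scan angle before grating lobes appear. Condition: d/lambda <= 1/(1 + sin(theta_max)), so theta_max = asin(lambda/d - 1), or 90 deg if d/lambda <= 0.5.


lambda/d - 1 = 1/0.97600 - 1 = 0.02459016
theta_max = asin(0.02459016) = 1.409 deg

1.409 deg


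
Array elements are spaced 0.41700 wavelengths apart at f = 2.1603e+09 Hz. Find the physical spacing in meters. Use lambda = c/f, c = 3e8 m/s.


lambda = c / f = 3.0000e+08 / 2.1603e+09 = 0.1388696 m
d = 0.41700 * 0.1388696 = 0.05791 m

0.05791 m


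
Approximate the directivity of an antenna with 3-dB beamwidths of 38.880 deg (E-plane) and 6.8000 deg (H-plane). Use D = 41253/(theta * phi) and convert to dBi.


D_linear = 41253 / (38.880 * 6.8000) = 156.0344
D_dBi = 10 * log10(156.0344) = 21.93 dBi

21.93 dBi


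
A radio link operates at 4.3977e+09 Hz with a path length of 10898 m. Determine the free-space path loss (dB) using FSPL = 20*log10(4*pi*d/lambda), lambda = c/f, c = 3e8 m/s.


lambda = c / f = 3.0000e+08 / 4.3977e+09 = 0.06821748 m
FSPL = 20 * log10(4*pi*10898/0.06821748) = 126.1 dB

126.1 dB


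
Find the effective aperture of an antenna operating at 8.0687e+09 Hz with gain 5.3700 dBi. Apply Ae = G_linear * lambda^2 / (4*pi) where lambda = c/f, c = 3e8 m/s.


lambda = c / f = 3.0000e+08 / 8.0687e+09 = 0.03718071 m
G_linear = 10^(5.3700/10) = 3.443499
Ae = G_linear * lambda^2 / (4*pi) = 3.443499 * 0.03718071^2 / (4*pi) = 3.788e-04 m^2

3.788e-04 m^2


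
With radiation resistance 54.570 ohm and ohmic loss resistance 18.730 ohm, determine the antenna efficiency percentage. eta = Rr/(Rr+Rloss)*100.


eta = 54.570 / (54.570 + 18.730) * 100 = 74.45%

74.45%


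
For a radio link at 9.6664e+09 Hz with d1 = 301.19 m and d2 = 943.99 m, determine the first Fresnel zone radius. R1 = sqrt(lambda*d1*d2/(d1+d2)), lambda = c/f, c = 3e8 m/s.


lambda = c / f = 3.0000e+08 / 9.6664e+09 = 0.03103534 m
R1 = sqrt(0.03103534 * 301.19 * 943.99 / (301.19 + 943.99)) = 2.662 m

2.662 m


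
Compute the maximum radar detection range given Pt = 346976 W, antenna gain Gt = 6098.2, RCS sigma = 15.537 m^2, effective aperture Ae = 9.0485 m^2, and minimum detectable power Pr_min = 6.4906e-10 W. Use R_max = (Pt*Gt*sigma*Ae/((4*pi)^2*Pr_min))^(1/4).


R^4 = 346976*6098.2*15.537*9.0485 / ((4*pi)^2 * 6.4906e-10) = 2.902287e+18
R_max = 2.902287e+18^0.25 = 41275 m

41275 m


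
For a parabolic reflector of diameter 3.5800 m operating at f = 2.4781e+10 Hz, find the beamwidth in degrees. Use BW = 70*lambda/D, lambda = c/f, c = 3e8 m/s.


lambda = c / f = 3.0000e+08 / 2.4781e+10 = 0.01210605 m
BW = 70 * 0.01210605 / 3.5800 = 0.2367 deg

0.2367 deg


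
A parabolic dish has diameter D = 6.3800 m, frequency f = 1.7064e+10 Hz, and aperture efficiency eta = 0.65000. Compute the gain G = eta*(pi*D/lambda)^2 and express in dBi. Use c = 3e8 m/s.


lambda = c / f = 3.0000e+08 / 1.7064e+10 = 0.01758087 m
G_linear = 0.65000 * (pi * 6.3800 / 0.01758087)^2 = 844838.6
G_dBi = 10 * log10(844838.6) = 59.27 dBi

59.27 dBi


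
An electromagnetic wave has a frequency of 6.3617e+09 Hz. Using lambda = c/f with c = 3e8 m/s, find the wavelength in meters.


lambda = c / f = 3.0000e+08 / 6.3617e+09 = 0.04716 m

0.04716 m


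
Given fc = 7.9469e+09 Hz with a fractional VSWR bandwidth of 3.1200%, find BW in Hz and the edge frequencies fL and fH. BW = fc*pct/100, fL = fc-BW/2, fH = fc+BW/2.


BW = 7.9469e+09 * 3.1200/100 = 2.479433e+08 Hz
fL = 7.9469e+09 - 2.479433e+08/2 = 7.823e+09 Hz
fH = 7.9469e+09 + 2.479433e+08/2 = 8.071e+09 Hz

BW=2.479e+08 Hz, fL=7.823e+09 Hz, fH=8.071e+09 Hz


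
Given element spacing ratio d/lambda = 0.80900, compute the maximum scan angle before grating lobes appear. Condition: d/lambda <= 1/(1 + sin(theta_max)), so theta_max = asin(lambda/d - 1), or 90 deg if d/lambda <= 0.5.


lambda/d - 1 = 1/0.80900 - 1 = 0.2360939
theta_max = asin(0.2360939) = 13.66 deg

13.66 deg


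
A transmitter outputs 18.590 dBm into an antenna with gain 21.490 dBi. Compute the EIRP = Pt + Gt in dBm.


EIRP = Pt + Gt = 18.590 + 21.490 = 40.08 dBm

40.08 dBm


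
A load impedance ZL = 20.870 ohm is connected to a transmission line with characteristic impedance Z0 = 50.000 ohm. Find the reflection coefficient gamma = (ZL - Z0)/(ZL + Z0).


gamma = (20.870 - 50.000) / (20.870 + 50.000) = -0.4110

-0.4110


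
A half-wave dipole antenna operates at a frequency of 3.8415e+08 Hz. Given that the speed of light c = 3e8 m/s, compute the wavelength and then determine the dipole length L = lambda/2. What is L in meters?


lambda = c / f = 3.0000e+08 / 3.8415e+08 = 0.7809449 m
L = lambda / 2 = 0.7809449 / 2 = 0.3905 m

0.3905 m


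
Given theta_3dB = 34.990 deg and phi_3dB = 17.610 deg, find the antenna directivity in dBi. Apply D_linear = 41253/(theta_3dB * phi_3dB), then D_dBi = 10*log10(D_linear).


D_linear = 41253 / (34.990 * 17.610) = 66.95026
D_dBi = 10 * log10(66.95026) = 18.26 dBi

18.26 dBi


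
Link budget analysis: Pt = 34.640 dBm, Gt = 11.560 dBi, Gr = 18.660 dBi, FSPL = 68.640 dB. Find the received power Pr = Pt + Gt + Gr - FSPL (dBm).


Pr = 34.640 + 11.560 + 18.660 - 68.640 = -3.78 dBm

-3.78 dBm


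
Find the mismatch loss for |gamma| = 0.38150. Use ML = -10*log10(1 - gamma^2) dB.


ML = -10 * log10(1 - 0.38150^2) = -10 * log10(0.85445775) = 0.6831 dB

0.6831 dB


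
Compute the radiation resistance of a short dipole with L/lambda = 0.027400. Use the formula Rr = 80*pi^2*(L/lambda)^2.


Rr = 80 * pi^2 * (0.027400)^2 = 80 * 9.869604 * 7.507600e-04 = 0.5928 ohm

0.5928 ohm


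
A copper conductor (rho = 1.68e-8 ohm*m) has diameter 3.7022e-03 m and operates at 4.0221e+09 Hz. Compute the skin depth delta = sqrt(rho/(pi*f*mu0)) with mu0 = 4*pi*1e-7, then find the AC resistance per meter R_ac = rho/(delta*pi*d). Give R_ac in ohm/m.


delta = sqrt(1.68e-8 / (pi * 4.0221e+09 * 4*pi*1e-7)) = 1.028604e-06 m
R_ac = 1.68e-8 / (1.028604e-06 * pi * 3.7022e-03) = 1.404 ohm/m

1.404 ohm/m


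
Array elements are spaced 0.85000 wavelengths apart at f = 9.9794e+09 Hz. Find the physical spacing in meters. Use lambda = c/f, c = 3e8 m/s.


lambda = c / f = 3.0000e+08 / 9.9794e+09 = 0.03006193 m
d = 0.85000 * 0.03006193 = 0.02555 m

0.02555 m


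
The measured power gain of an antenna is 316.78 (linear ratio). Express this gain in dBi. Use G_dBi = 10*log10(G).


G_dBi = 10 * log10(316.78) = 25.01 dBi

25.01 dBi


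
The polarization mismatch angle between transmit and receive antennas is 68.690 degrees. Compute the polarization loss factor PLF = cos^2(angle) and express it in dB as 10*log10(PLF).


PLF_linear = cos^2(68.690 deg) = 0.1320696
PLF_dB = 10 * log10(0.1320696) = -8.792 dB

-8.792 dB


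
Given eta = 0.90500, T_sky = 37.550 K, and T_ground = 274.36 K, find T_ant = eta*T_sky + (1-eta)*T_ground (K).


T_ant = 0.90500 * 37.550 + (1 - 0.90500) * 274.36 = 60.05 K

60.05 K


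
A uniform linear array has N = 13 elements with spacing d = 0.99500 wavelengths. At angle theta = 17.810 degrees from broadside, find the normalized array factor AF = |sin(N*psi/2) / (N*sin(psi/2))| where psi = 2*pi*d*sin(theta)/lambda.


psi = 2*pi*0.99500*sin(17.810 deg) = 1.912175 rad
AF = |sin(13*1.912175/2) / (13*sin(1.912175/2))| = 0.01288

0.01288


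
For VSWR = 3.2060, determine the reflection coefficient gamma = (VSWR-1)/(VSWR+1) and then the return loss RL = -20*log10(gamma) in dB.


gamma = (3.2060 - 1) / (3.2060 + 1) = 0.5244888
RL = -20 * log10(0.5244888) = 5.605 dB

5.605 dB


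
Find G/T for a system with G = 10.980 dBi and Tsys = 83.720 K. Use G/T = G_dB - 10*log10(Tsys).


G/T = 10.980 - 10*log10(83.720) = 10.980 - 19.22829 = -8.248 dB/K

-8.248 dB/K


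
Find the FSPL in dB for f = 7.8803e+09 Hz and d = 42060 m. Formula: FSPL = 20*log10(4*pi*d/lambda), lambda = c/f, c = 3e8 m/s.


lambda = c / f = 3.0000e+08 / 7.8803e+09 = 0.03806962 m
FSPL = 20 * log10(4*pi*42060/0.03806962) = 142.9 dB

142.9 dB


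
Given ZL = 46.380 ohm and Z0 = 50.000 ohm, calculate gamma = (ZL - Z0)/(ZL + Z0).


gamma = (46.380 - 50.000) / (46.380 + 50.000) = -0.03756

-0.03756


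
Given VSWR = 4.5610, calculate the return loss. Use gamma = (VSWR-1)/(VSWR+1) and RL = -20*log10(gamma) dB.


gamma = (4.5610 - 1) / (4.5610 + 1) = 0.6403525
RL = -20 * log10(0.6403525) = 3.872 dB

3.872 dB


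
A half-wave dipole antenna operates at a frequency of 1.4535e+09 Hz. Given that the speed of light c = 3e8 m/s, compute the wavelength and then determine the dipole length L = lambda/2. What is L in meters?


lambda = c / f = 3.0000e+08 / 1.4535e+09 = 0.2063983 m
L = lambda / 2 = 0.2063983 / 2 = 0.1032 m

0.1032 m


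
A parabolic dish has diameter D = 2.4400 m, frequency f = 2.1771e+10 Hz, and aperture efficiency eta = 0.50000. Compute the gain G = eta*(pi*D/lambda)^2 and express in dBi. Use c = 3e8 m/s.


lambda = c / f = 3.0000e+08 / 2.1771e+10 = 0.01377980 m
G_linear = 0.50000 * (pi * 2.4400 / 0.01377980)^2 = 154726.1
G_dBi = 10 * log10(154726.1) = 51.90 dBi

51.90 dBi


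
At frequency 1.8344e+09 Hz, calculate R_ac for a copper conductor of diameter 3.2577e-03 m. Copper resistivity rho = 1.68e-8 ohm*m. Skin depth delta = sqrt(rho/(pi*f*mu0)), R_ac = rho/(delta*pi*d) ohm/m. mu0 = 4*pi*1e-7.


delta = sqrt(1.68e-8 / (pi * 1.8344e+09 * 4*pi*1e-7)) = 1.523098e-06 m
R_ac = 1.68e-8 / (1.523098e-06 * pi * 3.2577e-03) = 1.078 ohm/m

1.078 ohm/m


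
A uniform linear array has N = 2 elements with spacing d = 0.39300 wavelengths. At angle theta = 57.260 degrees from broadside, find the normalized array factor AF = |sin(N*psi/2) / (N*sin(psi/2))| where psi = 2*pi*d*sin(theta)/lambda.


psi = 2*pi*0.39300*sin(57.260 deg) = 2.077004 rad
AF = |sin(2*2.077004/2) / (2*sin(2.077004/2))| = 0.5075

0.5075


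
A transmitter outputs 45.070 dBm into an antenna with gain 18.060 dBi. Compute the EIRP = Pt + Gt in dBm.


EIRP = Pt + Gt = 45.070 + 18.060 = 63.13 dBm

63.13 dBm


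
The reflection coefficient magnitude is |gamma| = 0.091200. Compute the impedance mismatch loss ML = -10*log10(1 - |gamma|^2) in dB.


ML = -10 * log10(1 - 0.091200^2) = -10 * log10(0.99168256) = 0.03627 dB

0.03627 dB


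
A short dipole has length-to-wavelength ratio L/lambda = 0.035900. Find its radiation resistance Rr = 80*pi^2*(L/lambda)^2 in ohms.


Rr = 80 * pi^2 * (0.035900)^2 = 80 * 9.869604 * 1.288810e-03 = 1.018 ohm

1.018 ohm


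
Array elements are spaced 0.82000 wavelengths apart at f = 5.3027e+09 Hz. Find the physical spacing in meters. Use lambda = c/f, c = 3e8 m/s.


lambda = c / f = 3.0000e+08 / 5.3027e+09 = 0.05657495 m
d = 0.82000 * 0.05657495 = 0.04639 m

0.04639 m


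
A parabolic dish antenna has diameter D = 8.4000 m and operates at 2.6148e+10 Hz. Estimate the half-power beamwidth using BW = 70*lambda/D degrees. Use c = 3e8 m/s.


lambda = c / f = 3.0000e+08 / 2.6148e+10 = 0.01147315 m
BW = 70 * 0.01147315 / 8.4000 = 0.09561 deg

0.09561 deg
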